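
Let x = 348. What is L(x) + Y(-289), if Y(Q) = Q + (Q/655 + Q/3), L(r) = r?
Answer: -74227/1965 ≈ -37.775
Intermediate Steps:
Y(Q) = 2623*Q/1965 (Y(Q) = Q + (Q*(1/655) + Q*(1/3)) = Q + (Q/655 + Q/3) = Q + 658*Q/1965 = 2623*Q/1965)
L(x) + Y(-289) = 348 + (2623/1965)*(-289) = 348 - 758047/1965 = -74227/1965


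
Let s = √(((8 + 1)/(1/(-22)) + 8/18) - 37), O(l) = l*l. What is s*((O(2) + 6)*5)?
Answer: 50*I*√2111/3 ≈ 765.76*I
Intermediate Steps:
O(l) = l²
s = I*√2111/3 (s = √((9/(-1/22) + 8*(1/18)) - 37) = √((9*(-22) + 4/9) - 37) = √((-198 + 4/9) - 37) = √(-1778/9 - 37) = √(-2111/9) = I*√2111/3 ≈ 15.315*I)
s*((O(2) + 6)*5) = (I*√2111/3)*((2² + 6)*5) = (I*√2111/3)*((4 + 6)*5) = (I*√2111/3)*(10*5) = (I*√2111/3)*50 = 50*I*√2111/3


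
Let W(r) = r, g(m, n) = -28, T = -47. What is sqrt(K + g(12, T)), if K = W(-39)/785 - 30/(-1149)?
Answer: I*sqrt(2533146754685)/300655 ≈ 5.2937*I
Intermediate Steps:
K = -7087/300655 (K = -39/785 - 30/(-1149) = -39*1/785 - 30*(-1/1149) = -39/785 + 10/383 = -7087/300655 ≈ -0.023572)
sqrt(K + g(12, T)) = sqrt(-7087/300655 - 28) = sqrt(-8425427/300655) = I*sqrt(2533146754685)/300655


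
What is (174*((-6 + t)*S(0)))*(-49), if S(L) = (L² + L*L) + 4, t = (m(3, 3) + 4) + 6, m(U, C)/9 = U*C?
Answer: -2898840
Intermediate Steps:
m(U, C) = 9*C*U (m(U, C) = 9*(U*C) = 9*(C*U) = 9*C*U)
t = 91 (t = (9*3*3 + 4) + 6 = (81 + 4) + 6 = 85 + 6 = 91)
S(L) = 4 + 2*L² (S(L) = (L² + L²) + 4 = 2*L² + 4 = 4 + 2*L²)
(174*((-6 + t)*S(0)))*(-49) = (174*((-6 + 91)*(4 + 2*0²)))*(-49) = (174*(85*(4 + 2*0)))*(-49) = (174*(85*(4 + 0)))*(-49) = (174*(85*4))*(-49) = (174*340)*(-49) = 59160*(-49) = -2898840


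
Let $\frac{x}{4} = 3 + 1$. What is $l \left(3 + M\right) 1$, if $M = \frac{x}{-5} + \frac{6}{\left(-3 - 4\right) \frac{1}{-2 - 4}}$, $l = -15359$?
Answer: $- \frac{2657107}{35} \approx -75917.0$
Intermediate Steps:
$x = 16$ ($x = 4 \left(3 + 1\right) = 4 \cdot 4 = 16$)
$M = \frac{68}{35}$ ($M = \frac{16}{-5} + \frac{6}{\left(-3 - 4\right) \frac{1}{-2 - 4}} = 16 \left(- \frac{1}{5}\right) + \frac{6}{\left(-7\right) \frac{1}{-6}} = - \frac{16}{5} + \frac{6}{\left(-7\right) \left(- \frac{1}{6}\right)} = - \frac{16}{5} + \frac{6}{\frac{7}{6}} = - \frac{16}{5} + 6 \cdot \frac{6}{7} = - \frac{16}{5} + \frac{36}{7} = \frac{68}{35} \approx 1.9429$)
$l \left(3 + M\right) 1 = - 15359 \left(3 + \frac{68}{35}\right) 1 = - 15359 \cdot \frac{173}{35} \cdot 1 = \left(-15359\right) \frac{173}{35} = - \frac{2657107}{35}$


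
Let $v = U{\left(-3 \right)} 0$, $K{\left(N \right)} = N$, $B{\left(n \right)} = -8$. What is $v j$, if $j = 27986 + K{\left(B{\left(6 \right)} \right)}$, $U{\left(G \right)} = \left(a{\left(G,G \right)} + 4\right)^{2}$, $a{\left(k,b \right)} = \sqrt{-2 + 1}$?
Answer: $0$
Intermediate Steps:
$a{\left(k,b \right)} = i$ ($a{\left(k,b \right)} = \sqrt{-1} = i$)
$U{\left(G \right)} = \left(4 + i\right)^{2}$ ($U{\left(G \right)} = \left(i + 4\right)^{2} = \left(4 + i\right)^{2}$)
$j = 27978$ ($j = 27986 - 8 = 27978$)
$v = 0$ ($v = \left(4 + i\right)^{2} \cdot 0 = 0$)
$v j = 0 \cdot 27978 = 0$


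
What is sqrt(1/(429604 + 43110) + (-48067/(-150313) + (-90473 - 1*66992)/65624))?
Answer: I*sqrt(2826185454580249147105739114238)/1165729305861692 ≈ 1.4421*I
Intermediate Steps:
sqrt(1/(429604 + 43110) + (-48067/(-150313) + (-90473 - 1*66992)/65624)) = sqrt(1/472714 + (-48067*(-1/150313) + (-90473 - 66992)*(1/65624))) = sqrt(1/472714 + (48067/150313 - 157465*1/65624)) = sqrt(1/472714 + (48067/150313 - 157465/65624)) = sqrt(1/472714 - 20514687737/9864140312) = sqrt(-4848785117383953/2331458611723384) = I*sqrt(2826185454580249147105739114238)/1165729305861692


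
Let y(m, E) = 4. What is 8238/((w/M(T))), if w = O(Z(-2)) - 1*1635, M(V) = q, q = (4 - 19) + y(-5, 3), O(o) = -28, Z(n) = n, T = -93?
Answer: 90618/1663 ≈ 54.491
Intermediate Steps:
q = -11 (q = (4 - 19) + 4 = -15 + 4 = -11)
M(V) = -11
w = -1663 (w = -28 - 1*1635 = -28 - 1635 = -1663)
8238/((w/M(T))) = 8238/((-1663/(-11))) = 8238/((-1663*(-1/11))) = 8238/(1663/11) = 8238*(11/1663) = 90618/1663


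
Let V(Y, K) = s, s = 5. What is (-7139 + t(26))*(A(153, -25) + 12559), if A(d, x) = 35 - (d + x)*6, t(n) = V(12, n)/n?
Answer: -1097506017/13 ≈ -8.4424e+7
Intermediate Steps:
V(Y, K) = 5
t(n) = 5/n
A(d, x) = 35 - 6*d - 6*x (A(d, x) = 35 - (6*d + 6*x) = 35 + (-6*d - 6*x) = 35 - 6*d - 6*x)
(-7139 + t(26))*(A(153, -25) + 12559) = (-7139 + 5/26)*((35 - 6*153 - 6*(-25)) + 12559) = (-7139 + 5*(1/26))*((35 - 918 + 150) + 12559) = (-7139 + 5/26)*(-733 + 12559) = -185609/26*11826 = -1097506017/13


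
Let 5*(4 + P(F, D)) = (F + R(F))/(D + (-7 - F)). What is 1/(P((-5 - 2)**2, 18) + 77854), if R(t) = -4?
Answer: 38/2958291 ≈ 1.2845e-5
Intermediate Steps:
P(F, D) = -4 + (-4 + F)/(5*(-7 + D - F)) (P(F, D) = -4 + ((F - 4)/(D + (-7 - F)))/5 = -4 + ((-4 + F)/(-7 + D - F))/5 = -4 + (-4 + F)/(5*(-7 + D - F)))
1/(P((-5 - 2)**2, 18) + 77854) = 1/((-136 - 21*(-5 - 2)**2 + 20*18)/(5*(7 + (-5 - 2)**2 - 1*18)) + 77854) = 1/((-136 - 21*(-7)**2 + 360)/(5*(7 + (-7)**2 - 18)) + 77854) = 1/((-136 - 21*49 + 360)/(5*(7 + 49 - 18)) + 77854) = 1/((1/5)*(-136 - 1029 + 360)/38 + 77854) = 1/((1/5)*(1/38)*(-805) + 77854) = 1/(-161/38 + 77854) = 1/(2958291/38) = 38/2958291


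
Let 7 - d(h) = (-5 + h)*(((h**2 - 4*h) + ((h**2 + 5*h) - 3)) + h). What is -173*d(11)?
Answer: 269707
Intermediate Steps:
d(h) = 7 - (-5 + h)*(-3 + 2*h + 2*h**2) (d(h) = 7 - (-5 + h)*(((h**2 - 4*h) + ((h**2 + 5*h) - 3)) + h) = 7 - (-5 + h)*(((h**2 - 4*h) + (-3 + h**2 + 5*h)) + h) = 7 - (-5 + h)*((-3 + h + 2*h**2) + h) = 7 - (-5 + h)*(-3 + 2*h + 2*h**2))
-173*d(11) = -173*(-8 - 2*11**3 + 8*11**2 + 13*11) = -173*(-8 - 2*1331 + 8*121 + 143) = -173*(-8 - 2662 + 968 + 143) = -173*(-1559) = 269707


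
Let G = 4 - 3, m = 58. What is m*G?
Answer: 58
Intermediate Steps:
G = 1
m*G = 58*1 = 58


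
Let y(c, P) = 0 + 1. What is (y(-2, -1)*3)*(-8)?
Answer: -24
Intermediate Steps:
y(c, P) = 1
(y(-2, -1)*3)*(-8) = (1*3)*(-8) = 3*(-8) = -24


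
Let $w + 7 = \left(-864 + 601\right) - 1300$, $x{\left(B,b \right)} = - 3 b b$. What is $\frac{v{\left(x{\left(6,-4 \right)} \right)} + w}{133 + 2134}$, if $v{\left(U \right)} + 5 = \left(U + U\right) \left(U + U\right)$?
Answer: $\frac{7641}{2267} \approx 3.3705$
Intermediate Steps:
$x{\left(B,b \right)} = - 3 b^{2}$
$v{\left(U \right)} = -5 + 4 U^{2}$ ($v{\left(U \right)} = -5 + \left(U + U\right) \left(U + U\right) = -5 + 2 U 2 U = -5 + 4 U^{2}$)
$w = -1570$ ($w = -7 + \left(\left(-864 + 601\right) - 1300\right) = -7 - 1563 = -1570$)
$\frac{v{\left(x{\left(6,-4 \right)} \right)} + w}{133 + 2134} = \frac{\left(-5 + 4 \left(- 3 \left(-4\right)^{2}\right)^{2}\right) - 1570}{133 + 2134} = \frac{\left(-5 + 4 \left(\left(-3\right) 16\right)^{2}\right) - 1570}{2267} = \left(\left(-5 + 4 \left(-48\right)^{2}\right) - 1570\right) \frac{1}{2267} = \left(\left(-5 + 4 \cdot 2304\right) - 1570\right) \frac{1}{2267} = \left(\left(-5 + 9216\right) - 1570\right) \frac{1}{2267} = \left(9211 - 1570\right) \frac{1}{2267} = 7641 \cdot \frac{1}{2267} = \frac{7641}{2267}$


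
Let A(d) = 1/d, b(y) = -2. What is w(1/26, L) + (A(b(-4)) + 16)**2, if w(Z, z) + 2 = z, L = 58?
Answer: 1185/4 ≈ 296.25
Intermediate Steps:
w(Z, z) = -2 + z
w(1/26, L) + (A(b(-4)) + 16)**2 = (-2 + 58) + (1/(-2) + 16)**2 = 56 + (-1/2 + 16)**2 = 56 + (31/2)**2 = 56 + 961/4 = 1185/4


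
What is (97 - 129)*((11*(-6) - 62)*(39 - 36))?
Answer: 12288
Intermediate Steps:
(97 - 129)*((11*(-6) - 62)*(39 - 36)) = -32*(-66 - 62)*3 = -(-4096)*3 = -32*(-384) = 12288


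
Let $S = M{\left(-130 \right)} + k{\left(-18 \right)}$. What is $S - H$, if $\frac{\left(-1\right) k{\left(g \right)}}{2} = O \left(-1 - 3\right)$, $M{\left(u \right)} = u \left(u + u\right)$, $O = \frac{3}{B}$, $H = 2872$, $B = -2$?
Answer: $30916$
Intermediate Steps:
$O = - \frac{3}{2}$ ($O = \frac{3}{-2} = 3 \left(- \frac{1}{2}\right) = - \frac{3}{2} \approx -1.5$)
$M{\left(u \right)} = 2 u^{2}$ ($M{\left(u \right)} = u 2 u = 2 u^{2}$)
$k{\left(g \right)} = -12$ ($k{\left(g \right)} = - 2 \left(- \frac{3 \left(-1 - 3\right)}{2}\right) = - 2 \left(\left(- \frac{3}{2}\right) \left(-4\right)\right) = \left(-2\right) 6 = -12$)
$S = 33788$ ($S = 2 \left(-130\right)^{2} - 12 = 2 \cdot 16900 - 12 = 33800 - 12 = 33788$)
$S - H = 33788 - 2872 = 30916$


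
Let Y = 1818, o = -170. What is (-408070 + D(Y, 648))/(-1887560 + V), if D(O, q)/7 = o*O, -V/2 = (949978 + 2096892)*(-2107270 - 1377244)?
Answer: -257149/2123372045480 ≈ -1.2110e-7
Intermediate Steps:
V = 21233722342360 (V = -2*(949978 + 2096892)*(-2107270 - 1377244) = -6093740*(-3484514) = -2*(-10616861171180) = 21233722342360)
D(O, q) = -1190*O (D(O, q) = 7*(-170*O) = -1190*O)
(-408070 + D(Y, 648))/(-1887560 + V) = (-408070 - 1190*1818)/(-1887560 + 21233722342360) = (-408070 - 2163420)/21233720454800 = -2571490*1/21233720454800 = -257149/2123372045480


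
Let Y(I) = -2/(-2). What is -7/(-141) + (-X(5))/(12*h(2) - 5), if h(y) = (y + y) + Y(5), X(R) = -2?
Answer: 667/7755 ≈ 0.086009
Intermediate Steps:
Y(I) = 1 (Y(I) = -2*(-½) = 1)
h(y) = 1 + 2*y (h(y) = (y + y) + 1 = 2*y + 1 = 1 + 2*y)
-7/(-141) + (-X(5))/(12*h(2) - 5) = -7/(-141) + (-1*(-2))/(12*(1 + 2*2) - 5) = -7*(-1/141) + 2/(12*(1 + 4) - 5) = 7/141 + 2/(12*5 - 5) = 7/141 + 2/(60 - 5) = 7/141 + 2/55 = 667/7755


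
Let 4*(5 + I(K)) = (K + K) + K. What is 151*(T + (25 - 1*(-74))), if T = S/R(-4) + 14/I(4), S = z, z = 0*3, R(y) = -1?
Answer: 13892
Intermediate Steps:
I(K) = -5 + 3*K/4 (I(K) = -5 + ((K + K) + K)/4 = -5 + (2*K + K)/4 = -5 + (3*K)/4 = -5 + 3*K/4)
z = 0
S = 0
T = -7 (T = 0/(-1) + 14/(-5 + (3/4)*4) = 0*(-1) + 14/(-5 + 3) = 0 + 14/(-2) = 0 + 14*(-1/2) = 0 - 7 = -7)
151*(T + (25 - 1*(-74))) = 151*(-7 + (25 - 1*(-74))) = 151*(-7 + (25 + 74)) = 151*(-7 + 99) = 151*92 = 13892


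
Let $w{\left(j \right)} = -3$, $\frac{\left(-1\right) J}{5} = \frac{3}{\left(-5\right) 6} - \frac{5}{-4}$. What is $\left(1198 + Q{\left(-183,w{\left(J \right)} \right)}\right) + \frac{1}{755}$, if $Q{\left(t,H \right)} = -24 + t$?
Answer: $\frac{748206}{755} \approx 991.0$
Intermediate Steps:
$J = - \frac{23}{4}$ ($J = - 5 \left(\frac{3}{\left(-5\right) 6} - \frac{5}{-4}\right) = - 5 \left(\frac{3}{-30} - - \frac{5}{4}\right) = - 5 \left(3 \left(- \frac{1}{30}\right) + \frac{5}{4}\right) = - 5 \left(- \frac{1}{10} + \frac{5}{4}\right) = \left(-5\right) \frac{23}{20} = - \frac{23}{4} \approx -5.75$)
$\left(1198 + Q{\left(-183,w{\left(J \right)} \right)}\right) + \frac{1}{755} = \left(1198 - 207\right) + \frac{1}{755} = 991 + \frac{1}{755} = \frac{748206}{755}$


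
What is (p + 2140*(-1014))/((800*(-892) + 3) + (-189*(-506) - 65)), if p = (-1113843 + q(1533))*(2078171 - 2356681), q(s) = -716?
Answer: -155206828565/309014 ≈ -5.0226e+5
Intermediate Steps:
p = 310415827090 (p = (-1113843 - 716)*(2078171 - 2356681) = -1114559*(-278510) = 310415827090)
(p + 2140*(-1014))/((800*(-892) + 3) + (-189*(-506) - 65)) = (310415827090 + 2140*(-1014))/((800*(-892) + 3) + (-189*(-506) - 65)) = (310415827090 - 2169960)/((-713600 + 3) + (95634 - 65)) = 310413657130/(-713597 + 95569) = 310413657130/(-618028) = 310413657130*(-1/618028) = -155206828565/309014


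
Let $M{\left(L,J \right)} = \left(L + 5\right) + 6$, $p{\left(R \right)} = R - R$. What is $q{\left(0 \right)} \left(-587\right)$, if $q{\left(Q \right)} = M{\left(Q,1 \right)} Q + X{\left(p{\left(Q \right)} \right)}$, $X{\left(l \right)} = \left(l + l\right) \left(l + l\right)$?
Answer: $0$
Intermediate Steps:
$p{\left(R \right)} = 0$
$X{\left(l \right)} = 4 l^{2}$ ($X{\left(l \right)} = 2 l 2 l = 4 l^{2}$)
$M{\left(L,J \right)} = 11 + L$ ($M{\left(L,J \right)} = \left(5 + L\right) + 6 = 11 + L$)
$q{\left(Q \right)} = Q \left(11 + Q\right)$ ($q{\left(Q \right)} = \left(11 + Q\right) Q + 4 \cdot 0^{2} = Q \left(11 + Q\right) + 4 \cdot 0 = Q \left(11 + Q\right) + 0 = Q \left(11 + Q\right)$)
$q{\left(0 \right)} \left(-587\right) = 0 \left(11 + 0\right) \left(-587\right) = 0 \cdot 11 \left(-587\right) = 0 \left(-587\right) = 0$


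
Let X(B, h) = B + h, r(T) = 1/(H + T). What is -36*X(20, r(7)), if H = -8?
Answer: -684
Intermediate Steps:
r(T) = 1/(-8 + T)
-36*X(20, r(7)) = -36*(20 + 1/(-8 + 7)) = -36*(20 + 1/(-1)) = -36*(20 - 1) = -36*19 = -684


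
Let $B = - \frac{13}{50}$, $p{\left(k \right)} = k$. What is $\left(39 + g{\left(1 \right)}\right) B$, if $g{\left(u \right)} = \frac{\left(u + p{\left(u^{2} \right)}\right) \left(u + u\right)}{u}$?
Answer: $- \frac{559}{50} \approx -11.18$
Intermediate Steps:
$B = - \frac{13}{50}$ ($B = \left(-13\right) \frac{1}{50} = - \frac{13}{50} \approx -0.26$)
$g{\left(u \right)} = 2 u + 2 u^{2}$ ($g{\left(u \right)} = \frac{\left(u + u^{2}\right) \left(u + u\right)}{u} = \frac{\left(u + u^{2}\right) 2 u}{u} = \frac{2 u \left(u + u^{2}\right)}{u} = 2 u + 2 u^{2}$)
$\left(39 + g{\left(1 \right)}\right) B = \left(39 + 2 \cdot 1 \left(1 + 1\right)\right) \left(- \frac{13}{50}\right) = \left(39 + 2 \cdot 1 \cdot 2\right) \left(- \frac{13}{50}\right) = \left(39 + 4\right) \left(- \frac{13}{50}\right) = 43 \left(- \frac{13}{50}\right) = - \frac{559}{50}$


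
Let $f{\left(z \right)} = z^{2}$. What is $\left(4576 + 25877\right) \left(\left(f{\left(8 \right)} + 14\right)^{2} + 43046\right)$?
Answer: $1496155890$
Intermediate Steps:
$\left(4576 + 25877\right) \left(\left(f{\left(8 \right)} + 14\right)^{2} + 43046\right) = \left(4576 + 25877\right) \left(\left(8^{2} + 14\right)^{2} + 43046\right) = 30453 \left(\left(64 + 14\right)^{2} + 43046\right) = 30453 \left(78^{2} + 43046\right) = 30453 \left(6084 + 43046\right) = 30453 \cdot 49130 = 1496155890$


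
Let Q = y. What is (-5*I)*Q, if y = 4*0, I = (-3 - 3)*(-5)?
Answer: 0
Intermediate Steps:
I = 30 (I = -6*(-5) = 30)
y = 0
Q = 0
(-5*I)*Q = -5*30*0 = -150*0 = 0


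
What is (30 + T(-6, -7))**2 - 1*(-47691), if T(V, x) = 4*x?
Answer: 47695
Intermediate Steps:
(30 + T(-6, -7))**2 - 1*(-47691) = (30 + 4*(-7))**2 - 1*(-47691) = (30 - 28)**2 + 47691 = 2**2 + 47691 = 4 + 47691 = 47695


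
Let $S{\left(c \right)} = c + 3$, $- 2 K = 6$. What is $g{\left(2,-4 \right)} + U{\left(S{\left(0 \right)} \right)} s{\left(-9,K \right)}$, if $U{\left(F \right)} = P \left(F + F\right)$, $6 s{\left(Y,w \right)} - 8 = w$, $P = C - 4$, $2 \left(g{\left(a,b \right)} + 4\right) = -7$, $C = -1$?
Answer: $- \frac{65}{2} \approx -32.5$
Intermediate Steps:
$g{\left(a,b \right)} = - \frac{15}{2}$ ($g{\left(a,b \right)} = -4 + \frac{1}{2} \left(-7\right) = -4 - \frac{7}{2} = - \frac{15}{2}$)
$K = -3$ ($K = \left(- \frac{1}{2}\right) 6 = -3$)
$P = -5$ ($P = -1 - 4 = -5$)
$s{\left(Y,w \right)} = \frac{4}{3} + \frac{w}{6}$
$S{\left(c \right)} = 3 + c$
$U{\left(F \right)} = - 10 F$ ($U{\left(F \right)} = - 5 \left(F + F\right) = - 5 \cdot 2 F = - 10 F$)
$g{\left(2,-4 \right)} + U{\left(S{\left(0 \right)} \right)} s{\left(-9,K \right)} = - \frac{15}{2} + - 10 \left(3 + 0\right) \left(\frac{4}{3} + \frac{1}{6} \left(-3\right)\right) = - \frac{15}{2} + \left(-10\right) 3 \left(\frac{4}{3} - \frac{1}{2}\right) = - \frac{15}{2} - 25 = - \frac{65}{2}$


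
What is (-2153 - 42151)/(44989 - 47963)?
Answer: 22152/1487 ≈ 14.897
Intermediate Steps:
(-2153 - 42151)/(44989 - 47963) = -44304/(-2974) = -44304*(-1/2974) = 22152/1487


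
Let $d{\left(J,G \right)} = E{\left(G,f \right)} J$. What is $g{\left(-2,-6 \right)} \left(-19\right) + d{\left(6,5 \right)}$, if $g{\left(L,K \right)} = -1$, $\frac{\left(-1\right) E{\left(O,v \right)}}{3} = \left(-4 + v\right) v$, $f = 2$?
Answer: $91$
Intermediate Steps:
$E{\left(O,v \right)} = - 3 v \left(-4 + v\right)$ ($E{\left(O,v \right)} = - 3 \left(-4 + v\right) v = - 3 v \left(-4 + v\right)$)
$d{\left(J,G \right)} = 12 J$ ($d{\left(J,G \right)} = 3 \cdot 2 \left(4 - 2\right) J = 3 \cdot 2 \cdot 2 J = 12 J$)
$g{\left(-2,-6 \right)} \left(-19\right) + d{\left(6,5 \right)} = \left(-1\right) \left(-19\right) + 12 \cdot 6 = 19 + 72 = 91$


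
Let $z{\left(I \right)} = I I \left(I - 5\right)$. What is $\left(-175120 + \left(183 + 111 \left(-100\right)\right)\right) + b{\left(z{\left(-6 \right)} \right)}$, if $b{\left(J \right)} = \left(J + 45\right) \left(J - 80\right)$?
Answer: $-18961$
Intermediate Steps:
$z{\left(I \right)} = I^{2} \left(-5 + I\right)$ ($z{\left(I \right)} = I I \left(-5 + I\right) = I^{2} \left(-5 + I\right)$)
$b{\left(J \right)} = \left(-80 + J\right) \left(45 + J\right)$ ($b{\left(J \right)} = \left(45 + J\right) \left(-80 + J\right) = \left(-80 + J\right) \left(45 + J\right)$)
$\left(-175120 + \left(183 + 111 \left(-100\right)\right)\right) + b{\left(z{\left(-6 \right)} \right)} = \left(-175120 + \left(183 + 111 \left(-100\right)\right)\right) - \left(3600 - 1296 \left(-5 - 6\right)^{2} + 35 \left(-6\right)^{2} \left(-5 - 6\right)\right) = \left(-175120 + \left(183 - 11100\right)\right) - \left(3600 - 156816 + 35 \cdot 36 \left(-11\right)\right) = \left(-175120 - 10917\right) - \left(-10260 - 156816\right) = -186037 + \left(-3600 + 156816 + 13860\right) = -186037 + 167076 = -18961$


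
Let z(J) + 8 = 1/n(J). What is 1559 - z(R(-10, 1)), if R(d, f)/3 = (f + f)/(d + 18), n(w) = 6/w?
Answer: 12535/8 ≈ 1566.9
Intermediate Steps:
R(d, f) = 6*f/(18 + d) (R(d, f) = 3*((f + f)/(d + 18)) = 3*((2*f)/(18 + d)) = 3*(2*f/(18 + d)) = 6*f/(18 + d))
z(J) = -8 + J/6 (z(J) = -8 + 1/(6/J) = -8 + J/6)
1559 - z(R(-10, 1)) = 1559 - (-8 + (6*1/(18 - 10))/6) = 1559 - (-8 + (6*1/8)/6) = 1559 - (-8 + (6*1*(1/8))/6) = 1559 - (-8 + (1/6)*(3/4)) = 1559 - (-8 + 1/8) = 1559 - 1*(-63/8) = 1559 + 63/8 = 12535/8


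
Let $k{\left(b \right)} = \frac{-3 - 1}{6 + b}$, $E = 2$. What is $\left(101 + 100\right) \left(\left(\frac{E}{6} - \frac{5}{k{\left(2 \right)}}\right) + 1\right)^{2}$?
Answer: $\frac{77452}{3} \approx 25817.0$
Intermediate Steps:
$k{\left(b \right)} = - \frac{4}{6 + b}$
$\left(101 + 100\right) \left(\left(\frac{E}{6} - \frac{5}{k{\left(2 \right)}}\right) + 1\right)^{2} = \left(101 + 100\right) \left(\left(\frac{2}{6} - \frac{5}{\left(-4\right) \frac{1}{6 + 2}}\right) + 1\right)^{2} = 201 \left(\left(2 \cdot \frac{1}{6} - \frac{5}{\left(-4\right) \frac{1}{8}}\right) + 1\right)^{2} = 201 \left(\left(\frac{1}{3} - \frac{5}{\left(-4\right) \frac{1}{8}}\right) + 1\right)^{2} = 201 \left(\left(\frac{1}{3} - \frac{5}{- \frac{1}{2}}\right) + 1\right)^{2} = 201 \left(\left(\frac{1}{3} - -10\right) + 1\right)^{2} = 201 \left(\left(\frac{1}{3} + 10\right) + 1\right)^{2} = 201 \left(\frac{31}{3} + 1\right)^{2} = 201 \left(\frac{34}{3}\right)^{2} = 201 \cdot \frac{1156}{9} = \frac{77452}{3}$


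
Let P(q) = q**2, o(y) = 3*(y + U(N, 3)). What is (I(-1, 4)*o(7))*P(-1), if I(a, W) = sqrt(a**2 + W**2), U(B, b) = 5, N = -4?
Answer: 36*sqrt(17) ≈ 148.43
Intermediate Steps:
o(y) = 15 + 3*y (o(y) = 3*(y + 5) = 3*(5 + y) = 15 + 3*y)
I(a, W) = sqrt(W**2 + a**2)
(I(-1, 4)*o(7))*P(-1) = (sqrt(4**2 + (-1)**2)*(15 + 3*7))*(-1)**2 = (sqrt(16 + 1)*(15 + 21))*1 = (sqrt(17)*36)*1 = (36*sqrt(17))*1 = 36*sqrt(17)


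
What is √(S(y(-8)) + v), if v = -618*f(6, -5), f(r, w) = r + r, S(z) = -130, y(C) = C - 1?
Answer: 7*I*√154 ≈ 86.868*I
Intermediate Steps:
y(C) = -1 + C
f(r, w) = 2*r
v = -7416 (v = -1236*6 = -618*12 = -7416)
√(S(y(-8)) + v) = √(-130 - 7416) = √(-7546) = 7*I*√154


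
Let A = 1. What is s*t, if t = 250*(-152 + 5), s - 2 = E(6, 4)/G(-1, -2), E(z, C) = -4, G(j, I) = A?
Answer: 73500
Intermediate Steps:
G(j, I) = 1
s = -2 (s = 2 - 4/1 = 2 - 4*1 = 2 - 4 = -2)
t = -36750 (t = 250*(-147) = -36750)
s*t = -2*(-36750) = 73500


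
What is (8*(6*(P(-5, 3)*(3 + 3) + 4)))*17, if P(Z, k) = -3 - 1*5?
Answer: -35904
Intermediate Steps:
P(Z, k) = -8 (P(Z, k) = -3 - 5 = -8)
(8*(6*(P(-5, 3)*(3 + 3) + 4)))*17 = (8*(6*(-8*(3 + 3) + 4)))*17 = (8*(6*(-8*6 + 4)))*17 = (8*(6*(-48 + 4)))*17 = (8*(6*(-44)))*17 = (8*(-264))*17 = -2112*17 = -35904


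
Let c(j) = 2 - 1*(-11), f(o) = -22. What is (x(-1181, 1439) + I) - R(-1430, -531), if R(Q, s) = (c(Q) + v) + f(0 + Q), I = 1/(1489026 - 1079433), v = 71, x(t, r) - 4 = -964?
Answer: -418604045/409593 ≈ -1022.0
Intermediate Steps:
x(t, r) = -960 (x(t, r) = 4 - 964 = -960)
I = 1/409593 ≈ 2.4414e-6
c(j) = 13 (c(j) = 2 + 11 = 13)
R(Q, s) = 62 (R(Q, s) = (13 + 71) - 22 = 84 - 22 = 62)
(x(-1181, 1439) + I) - R(-1430, -531) = (-960 + 1/409593) - 1*62 = -393209279/409593 - 62 = -418604045/409593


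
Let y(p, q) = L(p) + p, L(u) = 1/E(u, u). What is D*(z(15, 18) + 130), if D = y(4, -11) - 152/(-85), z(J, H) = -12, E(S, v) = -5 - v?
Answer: 512474/765 ≈ 669.90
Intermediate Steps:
L(u) = 1/(-5 - u)
y(p, q) = p - 1/(5 + p) (y(p, q) = -1/(5 + p) + p = p - 1/(5 + p))
D = 4343/765 (D = (-1 + 4*(5 + 4))/(5 + 4) - 152/(-85) = (-1 + 4*9)/9 - 152*(-1/85) = (-1 + 36)/9 + 152/85 = (1/9)*35 + 152/85 = 35/9 + 152/85 = 4343/765 ≈ 5.6771)
D*(z(15, 18) + 130) = 4343*(-12 + 130)/765 = (4343/765)*118 = 512474/765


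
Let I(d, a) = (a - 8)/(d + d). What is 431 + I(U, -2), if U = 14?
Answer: 6029/14 ≈ 430.64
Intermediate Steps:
I(d, a) = (-8 + a)/(2*d) (I(d, a) = (-8 + a)/((2*d)) = (-8 + a)*(1/(2*d)) = (-8 + a)/(2*d))
431 + I(U, -2) = 431 + (½)*(-8 - 2)/14 = 431 + (½)*(1/14)*(-10) = 431 - 5/14 = 6029/14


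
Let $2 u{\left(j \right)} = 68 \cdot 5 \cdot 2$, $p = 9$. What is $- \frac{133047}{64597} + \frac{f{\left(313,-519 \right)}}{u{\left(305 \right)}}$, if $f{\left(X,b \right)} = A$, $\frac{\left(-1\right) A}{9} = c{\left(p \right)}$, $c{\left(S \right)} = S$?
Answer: $- \frac{50468337}{21962980} \approx -2.2979$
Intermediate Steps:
$u{\left(j \right)} = 340$ ($u{\left(j \right)} = \frac{68 \cdot 5 \cdot 2}{2} = \frac{68 \cdot 10}{2} = \frac{1}{2} \cdot 680 = 340$)
$A = -81$ ($A = \left(-9\right) 9 = -81$)
$f{\left(X,b \right)} = -81$
$- \frac{133047}{64597} + \frac{f{\left(313,-519 \right)}}{u{\left(305 \right)}} = - \frac{133047}{64597} - \frac{81}{340} = - \frac{50468337}{21962980}$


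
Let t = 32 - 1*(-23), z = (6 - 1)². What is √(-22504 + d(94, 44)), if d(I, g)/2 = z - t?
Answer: 2*I*√5641 ≈ 150.21*I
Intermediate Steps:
z = 25 (z = 5² = 25)
t = 55 (t = 32 + 23 = 55)
d(I, g) = -60 (d(I, g) = 2*(25 - 1*55) = 2*(25 - 55) = 2*(-30) = -60)
√(-22504 + d(94, 44)) = √(-22504 - 60) = √(-22564) = 2*I*√5641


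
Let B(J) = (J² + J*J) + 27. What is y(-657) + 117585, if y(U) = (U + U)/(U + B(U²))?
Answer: 2434282021345517/20702317654 ≈ 1.1759e+5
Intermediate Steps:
B(J) = 27 + 2*J² (B(J) = (J² + J²) + 27 = 2*J² + 27 = 27 + 2*J²)
y(U) = 2*U/(27 + U + 2*U⁴) (y(U) = (U + U)/(U + (27 + 2*(U²)²)) = (2*U)/(U + (27 + 2*U⁴)) = (2*U)/(27 + U + 2*U⁴) = 2*U/(27 + U + 2*U⁴))
y(-657) + 117585 = 2*(-657)/(27 - 657 + 2*(-657)⁴) + 117585 = 2*(-657)/(27 - 657 + 2*186320859201) + 117585 = 2*(-657)/(27 - 657 + 372641718402) + 117585 = 2*(-657)/372641717772 + 117585 = 2*(-657)*(1/372641717772) + 117585 = -73/20702317654 + 117585 = 2434282021345517/20702317654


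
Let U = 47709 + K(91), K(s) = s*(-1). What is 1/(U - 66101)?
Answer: -1/18483 ≈ -5.4104e-5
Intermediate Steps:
K(s) = -s
U = 47618 (U = 47709 - 1*91 = 47709 - 91 = 47618)
1/(U - 66101) = 1/(47618 - 66101) = 1/(-18483) = -1/18483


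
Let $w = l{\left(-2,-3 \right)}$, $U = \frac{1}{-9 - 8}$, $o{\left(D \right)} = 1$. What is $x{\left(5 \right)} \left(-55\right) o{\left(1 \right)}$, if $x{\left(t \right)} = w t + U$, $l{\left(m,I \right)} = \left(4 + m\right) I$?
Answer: $\frac{28105}{17} \approx 1653.2$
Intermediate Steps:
$l{\left(m,I \right)} = I \left(4 + m\right)$
$U = - \frac{1}{17}$ ($U = \frac{1}{-17} = - \frac{1}{17} \approx -0.058824$)
$w = -6$ ($w = - 3 \left(4 - 2\right) = \left(-3\right) 2 = -6$)
$x{\left(t \right)} = - \frac{1}{17} - 6 t$ ($x{\left(t \right)} = - 6 t - \frac{1}{17} = - \frac{1}{17} - 6 t$)
$x{\left(5 \right)} \left(-55\right) o{\left(1 \right)} = \left(- \frac{1}{17} - 30\right) \left(-55\right) 1 = \left(- \frac{511}{17}\right) \left(-55\right) 1 = \frac{28105}{17} \cdot 1 = \frac{28105}{17}$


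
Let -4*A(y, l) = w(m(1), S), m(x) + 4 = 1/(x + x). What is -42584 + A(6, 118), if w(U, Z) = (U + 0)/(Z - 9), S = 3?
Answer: -2044039/48 ≈ -42584.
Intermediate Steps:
m(x) = -4 + 1/(2*x) (m(x) = -4 + 1/(x + x) = -4 + 1/(2*x))
w(U, Z) = U/(-9 + Z)
A(y, l) = -7/48 (A(y, l) = -(-4 + (½)/1)/(4*(-9 + 3)) = -(-4 + (½)*1)/(4*(-6)) = -(-4 + ½)*(-1)/(4*6) = -(-7)*(-1)/(8*6) = -¼*7/12 = -7/48)
-42584 + A(6, 118) = -42584 - 7/48 = -2044039/48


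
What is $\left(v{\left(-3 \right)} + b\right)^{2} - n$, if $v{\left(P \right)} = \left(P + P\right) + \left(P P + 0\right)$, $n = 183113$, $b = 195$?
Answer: $-143909$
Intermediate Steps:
$v{\left(P \right)} = P^{2} + 2 P$ ($v{\left(P \right)} = 2 P + \left(P^{2} + 0\right) = 2 P + P^{2} = P^{2} + 2 P$)
$\left(v{\left(-3 \right)} + b\right)^{2} - n = \left(- 3 \left(2 - 3\right) + 195\right)^{2} - 183113 = \left(\left(-3\right) \left(-1\right) + 195\right)^{2} - 183113 = \left(3 + 195\right)^{2} - 183113 = 198^{2} - 183113 = 39204 - 183113 = -143909$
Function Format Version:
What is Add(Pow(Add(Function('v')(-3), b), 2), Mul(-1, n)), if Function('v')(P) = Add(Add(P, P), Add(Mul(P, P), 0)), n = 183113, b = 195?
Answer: -143909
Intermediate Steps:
Function('v')(P) = Add(Pow(P, 2), Mul(2, P)) (Function('v')(P) = Add(Mul(2, P), Add(Pow(P, 2), 0)) = Add(Mul(2, P), Pow(P, 2)) = Add(Pow(P, 2), Mul(2, P)))
Add(Pow(Add(Function('v')(-3), b), 2), Mul(-1, n)) = Add(Pow(Add(Mul(-3, Add(2, -3)), 195), 2), Mul(-1, 183113)) = Add(Pow(Add(Mul(-3, -1), 195), 2), -183113) = Add(Pow(Add(3, 195), 2), -183113) = Add(Pow(198, 2), -183113) = Add(39204, -183113) = -143909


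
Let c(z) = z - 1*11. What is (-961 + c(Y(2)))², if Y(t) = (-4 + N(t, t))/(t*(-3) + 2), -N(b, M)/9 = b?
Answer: 3736489/4 ≈ 9.3412e+5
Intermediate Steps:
N(b, M) = -9*b
Y(t) = (-4 - 9*t)/(2 - 3*t) (Y(t) = (-4 - 9*t)/(t*(-3) + 2) = (-4 - 9*t)/(-3*t + 2) = (-4 - 9*t)/(2 - 3*t))
c(z) = -11 + z (c(z) = z - 11 = -11 + z)
(-961 + c(Y(2)))² = (-961 + (-11 + (4 + 9*2)/(-2 + 3*2)))² = (-961 + (-11 + (4 + 18)/(-2 + 6)))² = (-961 + (-11 + 22/4))² = (-961 + (-11 + (¼)*22))² = (-961 + (-11 + 11/2))² = (-961 - 11/2)² = (-1933/2)² = 3736489/4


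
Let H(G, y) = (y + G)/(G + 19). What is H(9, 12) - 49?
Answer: -193/4 ≈ -48.250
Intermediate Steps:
H(G, y) = (G + y)/(19 + G)
H(9, 12) - 49 = (9 + 12)/(19 + 9) - 49 = 21/28 - 49 = (1/28)*21 - 49 = ¾ - 49 = -193/4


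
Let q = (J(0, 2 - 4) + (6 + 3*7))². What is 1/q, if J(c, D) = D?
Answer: 1/625 ≈ 0.0016000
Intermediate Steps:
q = 625 (q = ((2 - 4) + (6 + 3*7))² = (-2 + (6 + 21))² = (-2 + 27)² = 25² = 625)
1/q = 1/625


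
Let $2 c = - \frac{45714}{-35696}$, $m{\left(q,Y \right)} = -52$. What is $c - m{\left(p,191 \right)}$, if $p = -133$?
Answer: $\frac{1879049}{35696} \approx 52.64$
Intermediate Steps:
$c = \frac{22857}{35696}$ ($c = \frac{\left(-45714\right) \frac{1}{-35696}}{2} = \frac{\left(-45714\right) \left(- \frac{1}{35696}\right)}{2} = \frac{1}{2} \cdot \frac{22857}{17848} = \frac{22857}{35696} \approx 0.64032$)
$c - m{\left(p,191 \right)} = \frac{22857}{35696} - -52 = \frac{22857}{35696} + 52 = \frac{1879049}{35696}$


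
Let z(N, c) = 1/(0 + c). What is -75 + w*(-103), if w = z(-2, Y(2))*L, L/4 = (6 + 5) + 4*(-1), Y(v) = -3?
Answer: 2659/3 ≈ 886.33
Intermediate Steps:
z(N, c) = 1/c
L = 28 (L = 4*((6 + 5) + 4*(-1)) = 4*(11 - 4) = 4*7 = 28)
w = -28/3 (w = 28/(-3) = -⅓*28 = -28/3 ≈ -9.3333)
-75 + w*(-103) = -75 - 28/3*(-103) = -75 + 2884/3 = 2659/3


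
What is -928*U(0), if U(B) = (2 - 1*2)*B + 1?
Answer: -928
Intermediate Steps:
U(B) = 1 (U(B) = (2 - 2)*B + 1 = 0*B + 1 = 0 + 1 = 1)
-928*U(0) = -928*1 = -928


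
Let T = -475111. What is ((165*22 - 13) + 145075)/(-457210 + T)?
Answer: -148692/932321 ≈ -0.15949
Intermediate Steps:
((165*22 - 13) + 145075)/(-457210 + T) = ((165*22 - 13) + 145075)/(-457210 - 475111) = ((3630 - 13) + 145075)/(-932321) = (3617 + 145075)*(-1/932321) = 148692*(-1/932321) = -148692/932321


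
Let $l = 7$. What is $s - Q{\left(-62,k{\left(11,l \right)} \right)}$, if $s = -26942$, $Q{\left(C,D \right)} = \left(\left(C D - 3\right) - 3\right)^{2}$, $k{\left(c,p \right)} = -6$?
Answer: $-160898$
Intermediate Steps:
$Q{\left(C,D \right)} = \left(-6 + C D\right)^{2}$ ($Q{\left(C,D \right)} = \left(\left(-3 + C D\right) - 3\right)^{2} = \left(-6 + C D\right)^{2}$)
$s - Q{\left(-62,k{\left(11,l \right)} \right)} = -26942 - \left(-6 - -372\right)^{2} = -26942 - \left(-6 + 372\right)^{2} = -26942 - 366^{2} = -26942 - 133956 = -160898$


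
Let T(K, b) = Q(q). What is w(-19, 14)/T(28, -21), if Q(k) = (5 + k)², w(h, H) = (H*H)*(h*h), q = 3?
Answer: 17689/16 ≈ 1105.6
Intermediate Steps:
w(h, H) = H²*h²
T(K, b) = 64 (T(K, b) = (5 + 3)² = 8² = 64)
w(-19, 14)/T(28, -21) = (14²*(-19)²)/64 = (196*361)*(1/64) = 70756*(1/64) = 17689/16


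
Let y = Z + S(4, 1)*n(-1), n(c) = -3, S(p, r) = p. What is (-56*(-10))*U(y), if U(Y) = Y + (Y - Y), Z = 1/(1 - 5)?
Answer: -6860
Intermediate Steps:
Z = -¼ (Z = 1/(-4) = -¼ ≈ -0.25000)
y = -49/4 (y = -¼ + 4*(-3) = -¼ - 12 = -49/4 ≈ -12.250)
U(Y) = Y (U(Y) = Y + 0 = Y)
(-56*(-10))*U(y) = -56*(-10)*(-49/4) = 560*(-49/4) = -6860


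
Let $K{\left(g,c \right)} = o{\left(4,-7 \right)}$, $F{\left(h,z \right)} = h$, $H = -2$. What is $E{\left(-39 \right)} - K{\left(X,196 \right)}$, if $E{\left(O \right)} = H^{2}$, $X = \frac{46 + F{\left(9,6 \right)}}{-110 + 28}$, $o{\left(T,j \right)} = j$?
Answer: $11$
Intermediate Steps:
$X = - \frac{55}{82}$ ($X = \frac{46 + 9}{-110 + 28} = \frac{55}{-82} = 55 \left(- \frac{1}{82}\right) = - \frac{55}{82} \approx -0.67073$)
$K{\left(g,c \right)} = -7$
$E{\left(O \right)} = 4$ ($E{\left(O \right)} = \left(-2\right)^{2} = 4$)
$E{\left(-39 \right)} - K{\left(X,196 \right)} = 4 - -7 = 4 + 7 = 11$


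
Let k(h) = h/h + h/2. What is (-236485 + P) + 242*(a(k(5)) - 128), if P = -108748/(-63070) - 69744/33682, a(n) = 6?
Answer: -141272492414401/531080935 ≈ -2.6601e+5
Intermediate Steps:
k(h) = 1 + h/2 (k(h) = 1 + h*(1/2) = 1 + h/2)
P = -183975986/531080935 (P = -108748*(-1/63070) - 69744*1/33682 = 54374/31535 - 34872/16841 = -183975986/531080935 ≈ -0.34642)
(-236485 + P) + 242*(a(k(5)) - 128) = (-236485 - 183975986/531080935) + 242*(6 - 128) = -125592858889461/531080935 + 242*(-122) = -125592858889461/531080935 - 29524 = -141272492414401/531080935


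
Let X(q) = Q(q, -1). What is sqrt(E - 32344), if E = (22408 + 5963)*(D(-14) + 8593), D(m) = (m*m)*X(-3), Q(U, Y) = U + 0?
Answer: sqrt(227077511) ≈ 15069.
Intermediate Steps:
Q(U, Y) = U
X(q) = q
D(m) = -3*m**2 (D(m) = (m*m)*(-3) = m**2*(-3) = -3*m**2)
E = 227109855 (E = (22408 + 5963)*(-3*(-14)**2 + 8593) = 28371*(-3*196 + 8593) = 28371*(-588 + 8593) = 28371*8005 = 227109855)
sqrt(E - 32344) = sqrt(227109855 - 32344) = sqrt(227077511)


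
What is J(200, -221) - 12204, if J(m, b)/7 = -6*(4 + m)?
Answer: -20772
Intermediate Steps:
J(m, b) = -168 - 42*m (J(m, b) = 7*(-6*(4 + m)) = 7*(-24 - 6*m) = -168 - 42*m)
J(200, -221) - 12204 = (-168 - 42*200) - 12204 = (-168 - 8400) - 12204 = -8568 - 12204 = -20772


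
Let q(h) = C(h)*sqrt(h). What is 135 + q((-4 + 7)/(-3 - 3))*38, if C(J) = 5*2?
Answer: 135 + 190*I*sqrt(2) ≈ 135.0 + 268.7*I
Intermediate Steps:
C(J) = 10
q(h) = 10*sqrt(h)
135 + q((-4 + 7)/(-3 - 3))*38 = 135 + (10*sqrt((-4 + 7)/(-3 - 3)))*38 = 135 + (10*sqrt(3/(-6)))*38 = 135 + (10*sqrt(3*(-1/6)))*38 = 135 + (10*sqrt(-1/2))*38 = 135 + (10*(I*sqrt(2)/2))*38 = 135 + (5*I*sqrt(2))*38 = 135 + 190*I*sqrt(2)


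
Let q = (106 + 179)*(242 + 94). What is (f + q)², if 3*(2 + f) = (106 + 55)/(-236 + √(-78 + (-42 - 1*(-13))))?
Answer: 256983760121963303129/28025773281 - 5161889594372*I*√107/28025773281 ≈ 9.1696e+9 - 1905.2*I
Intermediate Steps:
q = 95760 (q = 285*336 = 95760)
f = -2 + 161/(3*(-236 + I*√107)) (f = -2 + ((106 + 55)/(-236 + √(-78 + (-42 - 1*(-13)))))/3 = -2 + (161/(-236 + √(-78 + (-42 + 13))))/3 = -2 + (161/(-236 + √(-78 - 29)))/3 = -2 + (161/(-236 + √(-107)))/3 = -2 + (161/(-236 + I*√107))/3 = -2 + 161/(3*(-236 + I*√107)) ≈ -2.227 - 0.0099481*I)
(f + q)² = ((-372814/167409 - 161*I*√107/167409) + 95760)² = (16030713026/167409 - 161*I*√107/167409)²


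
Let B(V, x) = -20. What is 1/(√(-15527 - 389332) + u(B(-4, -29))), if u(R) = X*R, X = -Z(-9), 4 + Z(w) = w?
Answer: -20/36343 - I*√404859/472459 ≈ -0.00055031 - 0.0013468*I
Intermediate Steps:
Z(w) = -4 + w
X = 13 (X = -(-4 - 9) = -1*(-13) = 13)
u(R) = 13*R
1/(√(-15527 - 389332) + u(B(-4, -29))) = 1/(√(-15527 - 389332) + 13*(-20)) = 1/(√(-404859) - 260) = 1/(I*√404859 - 260) = 1/(-260 + I*√404859)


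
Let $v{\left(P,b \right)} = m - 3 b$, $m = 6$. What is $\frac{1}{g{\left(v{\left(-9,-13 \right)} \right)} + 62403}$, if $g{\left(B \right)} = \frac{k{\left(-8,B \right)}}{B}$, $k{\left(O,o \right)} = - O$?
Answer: $\frac{45}{2808143} \approx 1.6025 \cdot 10^{-5}$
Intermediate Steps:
$v{\left(P,b \right)} = 6 - 3 b$
$g{\left(B \right)} = \frac{8}{B}$ ($g{\left(B \right)} = \frac{\left(-1\right) \left(-8\right)}{B} = \frac{8}{B}$)
$\frac{1}{g{\left(v{\left(-9,-13 \right)} \right)} + 62403} = \frac{1}{\frac{8}{6 - -39} + 62403} = \frac{1}{\frac{8}{6 + 39} + 62403} = \frac{1}{\frac{8}{45} + 62403} = \frac{1}{\frac{2808143}{45}} = \frac{45}{2808143}$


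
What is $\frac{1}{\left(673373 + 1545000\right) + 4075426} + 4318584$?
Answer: $\frac{27180299660617}{6293799} \approx 4.3186 \cdot 10^{6}$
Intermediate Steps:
$\frac{1}{\left(673373 + 1545000\right) + 4075426} + 4318584 = \frac{1}{2218373 + 4075426} + 4318584 = \frac{1}{6293799} + 4318584 = \frac{27180299660617}{6293799}$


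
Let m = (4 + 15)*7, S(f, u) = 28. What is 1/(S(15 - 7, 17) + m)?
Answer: 1/161 ≈ 0.0062112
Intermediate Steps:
m = 133 (m = 19*7 = 133)
1/(S(15 - 7, 17) + m) = 1/(28 + 133) = 1/161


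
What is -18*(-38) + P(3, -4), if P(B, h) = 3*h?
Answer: 672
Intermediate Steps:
-18*(-38) + P(3, -4) = -18*(-38) + 3*(-4) = 684 - 12 = 672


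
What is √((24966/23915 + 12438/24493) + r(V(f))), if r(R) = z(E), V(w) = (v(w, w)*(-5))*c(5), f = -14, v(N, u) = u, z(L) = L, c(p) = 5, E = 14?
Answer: √5335860229381092110/585750095 ≈ 3.9436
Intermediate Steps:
V(w) = -25*w (V(w) = (w*(-5))*5 = -5*w*5 = -25*w)
r(R) = 14
√((24966/23915 + 12438/24493) + r(V(f))) = √((24966/23915 + 12438/24493) + 14) = √(908947008/585750095 + 14) = √(9109448338/585750095) = √5335860229381092110/585750095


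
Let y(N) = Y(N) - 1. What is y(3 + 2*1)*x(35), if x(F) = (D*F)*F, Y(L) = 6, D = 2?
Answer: 12250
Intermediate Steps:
x(F) = 2*F² (x(F) = (2*F)*F = 2*F²)
y(N) = 5 (y(N) = 6 - 1 = 5)
y(3 + 2*1)*x(35) = 5*(2*35²) = 5*(2*1225) = 5*2450 = 12250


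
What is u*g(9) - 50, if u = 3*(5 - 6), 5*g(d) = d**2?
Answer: -493/5 ≈ -98.600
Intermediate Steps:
g(d) = d**2/5
u = -3 (u = 3*(-1) = -3)
u*g(9) - 50 = -3*9**2/5 - 50 = -3*81/5 - 50 = -243/5 - 50 = -493/5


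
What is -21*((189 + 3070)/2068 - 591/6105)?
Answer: -11883459/382580 ≈ -31.061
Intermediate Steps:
-21*((189 + 3070)/2068 - 591/6105) = -21*(3259*(1/2068) - 591*1/6105) = -21*(3259/2068 - 197/2035) = -21*565879/382580 = -11883459/382580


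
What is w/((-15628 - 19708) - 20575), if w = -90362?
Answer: 90362/55911 ≈ 1.6162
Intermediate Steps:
w/((-15628 - 19708) - 20575) = -90362/((-15628 - 19708) - 20575) = -90362/(-35336 - 20575) = -90362/(-55911) = -90362*(-1/55911) = 90362/55911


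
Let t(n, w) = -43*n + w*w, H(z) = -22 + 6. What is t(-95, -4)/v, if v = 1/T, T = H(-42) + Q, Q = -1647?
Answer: -6819963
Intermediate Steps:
H(z) = -16
T = -1663 (T = -16 - 1647 = -1663)
t(n, w) = w² - 43*n (t(n, w) = -43*n + w² = w² - 43*n)
v = -1/1663 (v = 1/(-1663) = -1/1663 ≈ -0.00060132)
t(-95, -4)/v = ((-4)² - 43*(-95))/(-1/1663) = (16 + 4085)*(-1663) = 4101*(-1663) = -6819963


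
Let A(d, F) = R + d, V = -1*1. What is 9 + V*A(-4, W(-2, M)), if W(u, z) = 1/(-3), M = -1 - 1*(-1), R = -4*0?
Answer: 13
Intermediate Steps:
R = 0
M = 0 (M = -1 + 1 = 0)
W(u, z) = -1/3
V = -1
A(d, F) = d (A(d, F) = 0 + d = d)
9 + V*A(-4, W(-2, M)) = 9 - 1*(-4) = 9 + 4 = 13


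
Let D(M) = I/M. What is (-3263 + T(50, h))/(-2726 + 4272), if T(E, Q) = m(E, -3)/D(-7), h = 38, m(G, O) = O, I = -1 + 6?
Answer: -8147/3865 ≈ -2.1079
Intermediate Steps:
I = 5
D(M) = 5/M
T(E, Q) = 21/5 (T(E, Q) = -3/(5/(-7)) = -3/(5*(-⅐)) = -3/(-5/7) = -3*(-7/5) = 21/5)
(-3263 + T(50, h))/(-2726 + 4272) = (-3263 + 21/5)/(-2726 + 4272) = -16294/5/1546 = -16294/5*1/1546 = -8147/3865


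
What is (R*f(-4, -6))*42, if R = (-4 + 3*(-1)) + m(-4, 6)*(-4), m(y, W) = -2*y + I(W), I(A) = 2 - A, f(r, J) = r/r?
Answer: -966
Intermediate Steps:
f(r, J) = 1
m(y, W) = 2 - W - 2*y (m(y, W) = -2*y + (2 - W) = 2 - W - 2*y)
R = -23 (R = (-4 + 3*(-1)) + (2 - 1*6 - 2*(-4))*(-4) = (-4 - 3) + (2 - 6 + 8)*(-4) = -7 + 4*(-4) = -7 - 16 = -23)
(R*f(-4, -6))*42 = -23*1*42 = -23*42 = -966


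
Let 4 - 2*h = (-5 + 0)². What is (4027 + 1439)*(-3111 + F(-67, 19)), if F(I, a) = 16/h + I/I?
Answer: -119053124/7 ≈ -1.7008e+7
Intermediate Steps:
h = -21/2 (h = 2 - (-5 + 0)²/2 = 2 - ½*(-5)² = 2 - ½*25 = 2 - 25/2 = -21/2 ≈ -10.500)
F(I, a) = -11/21 (F(I, a) = 16/(-21/2) + I/I = 16*(-2/21) + 1 = -32/21 + 1 = -11/21)
(4027 + 1439)*(-3111 + F(-67, 19)) = (4027 + 1439)*(-3111 - 11/21) = 5466*(-65342/21) = -119053124/7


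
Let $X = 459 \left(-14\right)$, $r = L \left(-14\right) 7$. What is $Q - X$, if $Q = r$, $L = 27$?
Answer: $3780$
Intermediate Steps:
$r = -2646$ ($r = 27 \left(-14\right) 7 = \left(-378\right) 7 = -2646$)
$Q = -2646$
$X = -6426$
$Q - X = -2646 - -6426 = -2646 + 6426 = 3780$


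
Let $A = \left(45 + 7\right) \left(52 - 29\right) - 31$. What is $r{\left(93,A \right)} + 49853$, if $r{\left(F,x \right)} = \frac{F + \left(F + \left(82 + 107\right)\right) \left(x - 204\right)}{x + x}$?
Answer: $\frac{23285717}{466} \approx 49969.0$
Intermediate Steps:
$A = 1165$ ($A = 52 \cdot 23 - 31 = 1196 - 31 = 1165$)
$r{\left(F,x \right)} = \frac{F + \left(-204 + x\right) \left(189 + F\right)}{2 x}$ ($r{\left(F,x \right)} = \frac{F + \left(F + 189\right) \left(-204 + x\right)}{2 x} = \left(F + \left(189 + F\right) \left(-204 + x\right)\right) \frac{1}{2 x} = \left(F + \left(-204 + x\right) \left(189 + F\right)\right) \frac{1}{2 x} = \frac{F + \left(-204 + x\right) \left(189 + F\right)}{2 x}$)
$r{\left(93,A \right)} + 49853 = \frac{-38556 - 18879 + 1165 \left(189 + 93\right)}{2 \cdot 1165} + 49853 = \frac{1}{2} \cdot \frac{1}{1165} \left(-38556 - 18879 + 1165 \cdot 282\right) + 49853 = \frac{1}{2} \cdot \frac{1}{1165} \left(-38556 - 18879 + 328530\right) + 49853 = \frac{1}{2} \cdot \frac{1}{1165} \cdot 271095 + 49853 = \frac{54219}{466} + 49853 = \frac{23285717}{466}$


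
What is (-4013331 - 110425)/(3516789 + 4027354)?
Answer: -4123756/7544143 ≈ -0.54662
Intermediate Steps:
(-4013331 - 110425)/(3516789 + 4027354) = -4123756/7544143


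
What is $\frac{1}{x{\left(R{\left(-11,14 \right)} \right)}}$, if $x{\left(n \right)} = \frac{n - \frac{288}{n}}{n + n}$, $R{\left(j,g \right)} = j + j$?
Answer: $\frac{242}{49} \approx 4.9388$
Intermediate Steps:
$R{\left(j,g \right)} = 2 j$
$x{\left(n \right)} = \frac{n - \frac{288}{n}}{2 n}$
$\frac{1}{x{\left(R{\left(-11,14 \right)} \right)}} = \frac{1}{\frac{1}{2} - \frac{144}{484}} = \frac{1}{\frac{1}{2} - \frac{36}{121}} = \frac{1}{\frac{49}{242}} = \frac{242}{49}$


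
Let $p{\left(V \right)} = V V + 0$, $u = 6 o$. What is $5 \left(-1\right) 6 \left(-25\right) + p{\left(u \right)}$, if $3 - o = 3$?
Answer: $750$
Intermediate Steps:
$o = 0$ ($o = 3 - 3 = 0$)
$u = 0$ ($u = 6 \cdot 0 = 0$)
$p{\left(V \right)} = V^{2}$ ($p{\left(V \right)} = V^{2} + 0 = V^{2}$)
$5 \left(-1\right) 6 \left(-25\right) + p{\left(u \right)} = 5 \left(-1\right) 6 \left(-25\right) + 0^{2} = \left(-5\right) 6 \left(-25\right) + 0 = \left(-30\right) \left(-25\right) + 0 = 750 + 0 = 750$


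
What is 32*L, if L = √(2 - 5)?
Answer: 32*I*√3 ≈ 55.426*I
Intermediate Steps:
L = I*√3 (L = √(-3) = I*√3 ≈ 1.732*I)
32*L = 32*(I*√3) = 32*I*√3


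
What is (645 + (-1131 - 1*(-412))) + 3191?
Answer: 3117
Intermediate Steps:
(645 + (-1131 - 1*(-412))) + 3191 = (645 + (-1131 + 412)) + 3191 = (645 - 719) + 3191 = -74 + 3191 = 3117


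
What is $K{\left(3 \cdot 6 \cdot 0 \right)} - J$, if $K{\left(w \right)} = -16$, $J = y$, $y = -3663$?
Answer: $3647$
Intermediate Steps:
$J = -3663$
$K{\left(3 \cdot 6 \cdot 0 \right)} - J = -16 - -3663 = -16 + 3663 = 3647$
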